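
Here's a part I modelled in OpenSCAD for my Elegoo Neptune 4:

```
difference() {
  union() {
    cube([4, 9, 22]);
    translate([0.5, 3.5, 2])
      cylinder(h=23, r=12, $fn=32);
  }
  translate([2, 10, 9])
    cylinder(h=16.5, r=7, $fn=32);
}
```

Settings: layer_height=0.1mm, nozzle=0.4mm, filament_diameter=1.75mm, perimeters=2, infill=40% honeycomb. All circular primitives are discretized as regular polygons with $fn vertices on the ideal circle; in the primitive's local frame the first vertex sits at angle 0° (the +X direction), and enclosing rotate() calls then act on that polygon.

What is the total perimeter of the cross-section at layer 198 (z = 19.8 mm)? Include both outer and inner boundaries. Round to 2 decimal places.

92.65 mm

At z = 19.8 mm: the cube is present — its section is the full 4×9 rectangle (perimeter 26.00 mm); the r=12 cylinder at (0.5, 3.5) gives a regular 32-gon of circumradius 12 (constant along its height) (perimeter = 2·32·12.000·sin(180°/32) = 75.28 mm); Combining (union): the 4×9 cube lies entirely inside the r=12 cylinder at (0.5, 3.5), so the union is just the r=12 cylinder at (0.5, 3.5) — boundary = 75.28 mm; the r=7 cylinder at (2, 10) gives a regular 32-gon of circumradius 7 (constant along its height) (perimeter = 2·32·7.000·sin(180°/32) = 43.91 mm); Subtracting the remaining from the first: starting from that combined region, the r=7 cylinder at (2, 10) partially overlaps it — only the 138.38 mm² overlap (of its 152.95 mm²) is removed, clipping the outline — boundary = 92.65 mm. Overall, the cross-section is a single solid region. Total boundary length (outer) = 92.65 mm.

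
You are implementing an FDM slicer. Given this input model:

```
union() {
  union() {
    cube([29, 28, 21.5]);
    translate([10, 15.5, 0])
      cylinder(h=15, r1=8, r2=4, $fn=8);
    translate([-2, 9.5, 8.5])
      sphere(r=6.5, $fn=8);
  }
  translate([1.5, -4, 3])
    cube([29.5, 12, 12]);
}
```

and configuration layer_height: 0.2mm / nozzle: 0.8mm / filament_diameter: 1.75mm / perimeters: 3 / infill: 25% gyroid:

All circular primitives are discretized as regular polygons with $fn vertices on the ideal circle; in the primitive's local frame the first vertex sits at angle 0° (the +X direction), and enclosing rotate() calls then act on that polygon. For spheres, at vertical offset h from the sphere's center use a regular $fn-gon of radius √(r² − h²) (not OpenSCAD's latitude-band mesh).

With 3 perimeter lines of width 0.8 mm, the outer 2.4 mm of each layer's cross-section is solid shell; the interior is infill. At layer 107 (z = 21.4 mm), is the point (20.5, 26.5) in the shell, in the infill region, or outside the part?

At z = 21.4 mm: the cube is present — its section is the full 29×28 rectangle; the cone at (10, 15.5) is not intersected at this z (z outside [0, 15]); the sphere at (-2, 9.5) is absent (|z−center|=12.900 > r=6.5); Taking the union: only the 29×28 cube is present, so the union is just that shape — 1 connected region; the cube at (1.5, -4) is not intersected at this z (z outside [3, 15]); Taking the union: only that combined region is present, so the union is just that shape — 1 connected region. Overall, the cross-section is a single solid region. The nearest boundary edge runs (29.00, 28.00)→(0.00, 28.00); distance from the point to it = 1.50 mm. The point is inside the cross-section, 1.50 mm from the nearest boundary — within the 2.4 mm shell band (3 × 0.8).

shell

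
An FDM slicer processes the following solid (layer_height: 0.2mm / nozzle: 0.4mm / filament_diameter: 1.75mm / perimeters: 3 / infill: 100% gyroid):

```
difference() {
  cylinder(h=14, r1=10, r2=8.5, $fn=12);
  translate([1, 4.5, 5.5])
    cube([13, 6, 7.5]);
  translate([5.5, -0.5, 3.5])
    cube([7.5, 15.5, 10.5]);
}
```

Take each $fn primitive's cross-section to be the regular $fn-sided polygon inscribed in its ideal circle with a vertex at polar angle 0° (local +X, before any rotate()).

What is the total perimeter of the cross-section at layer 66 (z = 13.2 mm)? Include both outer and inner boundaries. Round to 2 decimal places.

At z = 13.2 mm: the cone (r1=10→r2=8.5) has section circumradius 8.586 here — a regular 12-gon (perimeter = 2·12·8.586·sin(180°/12) = 53.33 mm); the cube at (1, 4.5) is not intersected at this z (z outside [5.5, 13]); the 7.5×15.5 cube at (5.5, -0.5) contributes its full rectangle (perimeter 46.00 mm); After the difference (first − rest): starting from the cone, the 7.5×15.5 cube at (5.5, -0.5) partially overlaps it — only the 14.16 mm² overlap (of its 116.25 mm²) is removed, clipping the outline — boundary = 55.31 mm. Overall, the cross-section is a single solid region. Total boundary length (outer) = 55.31 mm.

55.31 mm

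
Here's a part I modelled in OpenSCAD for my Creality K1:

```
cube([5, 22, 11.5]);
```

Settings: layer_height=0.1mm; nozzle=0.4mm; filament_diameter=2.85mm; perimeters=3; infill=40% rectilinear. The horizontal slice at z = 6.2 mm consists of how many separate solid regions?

At z = 6.2 mm: the cube (footprint 5×22) is included at this height. The result has 1 disconnected region.

1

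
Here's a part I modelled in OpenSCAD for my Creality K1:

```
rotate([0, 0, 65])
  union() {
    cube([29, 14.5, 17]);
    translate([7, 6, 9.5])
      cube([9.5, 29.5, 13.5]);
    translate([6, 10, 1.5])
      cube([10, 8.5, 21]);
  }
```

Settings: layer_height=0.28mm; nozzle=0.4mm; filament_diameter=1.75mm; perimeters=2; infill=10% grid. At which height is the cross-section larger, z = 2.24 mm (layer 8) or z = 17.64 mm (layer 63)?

Layer 8 (z = 2.24): the cube is present — its section is the full 29×14.5 rectangle (area 420.50 mm²); the cube at (7, 6) is not intersected at this z (z outside [9.5, 23]); the 10×8.5 cube at (6, 10) contributes its full rectangle (area 85.00 mm²); Merging all regions: the regions partially overlap — summed areas 505.50 mm² minus the doubly-counted overlap 45.00 mm² gives 460.50 mm² — area = 460.50 mm²; (rotated 65° about Z; rotation is an isometry so areas/perimeters/island counts are preserved). So its area = 460.50 mm². Layer 63 (z = 17.64): the cube does not reach this height (z outside [0, 17]); the cube at (7, 6) (footprint 9.5×29.5) is included at this height (area 280.25 mm²); the 10×8.5 cube at (6, 10) contributes its full rectangle (area 85.00 mm²); Taking the union: the regions partially overlap — summed areas 365.25 mm² minus the doubly-counted overlap 76.50 mm² gives 288.75 mm² — area = 288.75 mm²; (whole slice rotated 65° about Z — lengths, areas and connectivity unchanged). So its area = 288.75 mm². Layer 8 is larger (460.50 vs 288.75 mm²).

layer 8 (z = 2.24 mm)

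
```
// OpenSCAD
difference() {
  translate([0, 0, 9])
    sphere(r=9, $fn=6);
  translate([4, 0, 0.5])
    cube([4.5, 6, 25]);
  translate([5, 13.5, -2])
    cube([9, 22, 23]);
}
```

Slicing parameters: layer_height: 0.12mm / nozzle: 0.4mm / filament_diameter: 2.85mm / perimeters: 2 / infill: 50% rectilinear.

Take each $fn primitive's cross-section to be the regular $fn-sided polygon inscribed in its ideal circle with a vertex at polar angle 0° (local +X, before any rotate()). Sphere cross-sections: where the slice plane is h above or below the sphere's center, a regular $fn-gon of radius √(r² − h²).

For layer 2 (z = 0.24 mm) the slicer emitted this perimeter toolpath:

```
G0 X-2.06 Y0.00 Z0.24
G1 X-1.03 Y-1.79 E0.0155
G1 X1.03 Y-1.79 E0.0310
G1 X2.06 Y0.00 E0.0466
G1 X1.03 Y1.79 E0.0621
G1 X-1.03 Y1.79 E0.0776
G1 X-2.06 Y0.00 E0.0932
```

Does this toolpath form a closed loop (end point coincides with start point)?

Start point (G0): (-2.06, 0.00). End point (last G1): the path returns to the start — closed.

yes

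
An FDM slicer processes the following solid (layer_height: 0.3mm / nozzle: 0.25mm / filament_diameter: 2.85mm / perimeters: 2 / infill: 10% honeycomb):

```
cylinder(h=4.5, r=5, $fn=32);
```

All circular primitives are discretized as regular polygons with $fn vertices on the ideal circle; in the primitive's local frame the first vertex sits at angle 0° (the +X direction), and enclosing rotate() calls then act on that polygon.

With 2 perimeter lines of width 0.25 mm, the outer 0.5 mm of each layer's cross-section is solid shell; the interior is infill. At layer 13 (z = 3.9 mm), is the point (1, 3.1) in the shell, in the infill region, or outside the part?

At z = 3.9 mm: the r=5 cylinder contributes a regular 32-gon of circumradius 5. Overall, the cross-section is a single solid region. The nearest boundary edge runs (1.91, 4.62)→(0.98, 4.90); distance from the point to it = 1.72 mm. The point is inside the cross-section and 1.72 mm from the nearest boundary — more than the 0.5 mm shell width (2 × 0.25), so it's in the infill interior.

infill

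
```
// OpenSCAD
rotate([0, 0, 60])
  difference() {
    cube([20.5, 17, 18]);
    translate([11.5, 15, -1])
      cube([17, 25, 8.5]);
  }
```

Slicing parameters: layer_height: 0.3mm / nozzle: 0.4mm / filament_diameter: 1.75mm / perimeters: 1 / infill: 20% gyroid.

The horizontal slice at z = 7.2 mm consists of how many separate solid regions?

1

At z = 7.2 mm: the 20.5×17 cube contributes its full rectangle; the 17×25 cube at (11.5, 15) contributes its full rectangle; Taking the first minus the rest: starting from the 20.5×17 cube, the 17×25 cube at (11.5, 15) partially overlaps it — only the 18.00 mm² overlap (of its 425.00 mm²) is removed, clipping the outline — 1 connected region; (whole slice rotated 60° about Z — lengths, areas and connectivity unchanged). The result has 1 disconnected region.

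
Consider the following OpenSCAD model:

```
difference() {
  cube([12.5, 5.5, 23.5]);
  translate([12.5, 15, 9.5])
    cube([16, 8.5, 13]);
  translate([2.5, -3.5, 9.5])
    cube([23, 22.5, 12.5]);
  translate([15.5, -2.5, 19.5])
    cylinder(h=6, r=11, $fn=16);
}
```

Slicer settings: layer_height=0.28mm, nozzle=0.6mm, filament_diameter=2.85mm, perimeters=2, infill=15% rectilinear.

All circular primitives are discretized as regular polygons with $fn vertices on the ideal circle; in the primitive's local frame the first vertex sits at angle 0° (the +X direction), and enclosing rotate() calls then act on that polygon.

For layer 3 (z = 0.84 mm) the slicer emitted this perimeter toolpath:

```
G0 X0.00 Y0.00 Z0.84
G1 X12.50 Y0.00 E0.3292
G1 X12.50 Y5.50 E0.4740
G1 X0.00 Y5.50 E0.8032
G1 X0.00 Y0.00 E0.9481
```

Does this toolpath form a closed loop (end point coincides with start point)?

Start point (G0): (0.00, 0.00). End point (last G1): the path returns to the start — closed.

yes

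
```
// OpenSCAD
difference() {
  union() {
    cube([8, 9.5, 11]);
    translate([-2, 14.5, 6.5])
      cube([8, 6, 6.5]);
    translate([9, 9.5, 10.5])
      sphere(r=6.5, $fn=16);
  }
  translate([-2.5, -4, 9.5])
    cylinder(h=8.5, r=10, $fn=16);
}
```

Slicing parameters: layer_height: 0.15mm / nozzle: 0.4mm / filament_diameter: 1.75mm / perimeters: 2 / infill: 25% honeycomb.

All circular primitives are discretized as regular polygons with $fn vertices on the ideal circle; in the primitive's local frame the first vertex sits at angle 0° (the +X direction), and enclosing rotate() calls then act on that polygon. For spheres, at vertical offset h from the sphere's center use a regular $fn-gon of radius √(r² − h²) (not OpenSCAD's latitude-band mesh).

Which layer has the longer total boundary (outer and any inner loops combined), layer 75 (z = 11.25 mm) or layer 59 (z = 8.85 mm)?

layer 59 (z = 8.85 mm)

Layer 75 (z = 11.25): the cube is not intersected at this z (z outside [0, 11]); the cube at (-2, 14.5) is present — its section is the full 8×6 rectangle (perimeter 28.00 mm); the r=6.5 sphere at (9, 9.5) contributes a regular 16-gon of circumradius √(6.5²−0.75²) = 6.457 (perimeter = 2·16·6.457·sin(180°/16) = 40.31 mm); Taking the union: the regions partially overlap (shared area 0.28 mm²), so the edge portions inside another operand are dropped and the merged outline is re-measured after clipping — boundary = 65.68 mm; the r=10 cylinder at (-2.5, -4) gives a regular 16-gon of circumradius 10 (constant along its height) (perimeter = 2·16·10.000·sin(180°/16) = 62.43 mm); After the difference (first − rest): starting from the result so far, the r=10 cylinder at (-2.5, -4) misses the remaining region (no effect) — boundary = 65.68 mm. So its perimeter = 65.68 mm. Layer 59 (z = 8.85): the 8×9.5 cube contributes its full rectangle (perimeter 35.00 mm); the cube at (-2, 14.5) is present — its section is the full 8×6 rectangle (perimeter 28.00 mm); the r=6.5 sphere at (9, 9.5) slices to a regular 16-gon of circumradius 6.287 (√(r²−h²) with h=1.65 from center) (perimeter = 2·16·6.287·sin(180°/16) = 39.25 mm); Merging all regions: the regions partially overlap (shared area 24.19 mm²), so the edge portions inside another operand are dropped and the merged outline is re-measured after clipping — boundary = 80.31 mm; the cylinder at (-2.5, -4) is absent (z outside [9.5, 18]); After the difference (first − rest): none of the subtracted shapes is present at this height, so the result so far is unchanged — boundary = 80.31 mm. So its perimeter = 80.31 mm. Layer 59 is larger (80.31 vs 65.68 mm).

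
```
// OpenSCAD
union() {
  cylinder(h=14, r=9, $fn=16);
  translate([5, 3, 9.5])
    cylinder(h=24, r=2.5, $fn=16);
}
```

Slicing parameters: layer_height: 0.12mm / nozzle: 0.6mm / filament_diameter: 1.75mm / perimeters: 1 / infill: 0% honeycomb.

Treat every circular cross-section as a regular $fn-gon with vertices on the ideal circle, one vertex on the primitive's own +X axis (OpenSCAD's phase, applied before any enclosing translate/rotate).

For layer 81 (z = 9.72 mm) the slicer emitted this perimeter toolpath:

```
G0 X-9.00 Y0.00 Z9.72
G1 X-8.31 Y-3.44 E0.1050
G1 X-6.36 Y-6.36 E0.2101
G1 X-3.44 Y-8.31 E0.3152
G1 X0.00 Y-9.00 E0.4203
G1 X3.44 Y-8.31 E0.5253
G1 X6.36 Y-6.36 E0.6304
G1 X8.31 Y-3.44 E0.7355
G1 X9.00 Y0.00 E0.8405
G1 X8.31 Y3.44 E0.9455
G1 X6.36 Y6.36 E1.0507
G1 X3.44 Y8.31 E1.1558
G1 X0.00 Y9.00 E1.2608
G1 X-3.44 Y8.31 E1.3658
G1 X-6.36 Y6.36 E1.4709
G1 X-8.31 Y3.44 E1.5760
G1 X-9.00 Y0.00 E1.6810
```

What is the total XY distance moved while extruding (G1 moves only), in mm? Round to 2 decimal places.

56.16 mm

Sum the Euclidean lengths of each G1 segment: total = 56.16 mm.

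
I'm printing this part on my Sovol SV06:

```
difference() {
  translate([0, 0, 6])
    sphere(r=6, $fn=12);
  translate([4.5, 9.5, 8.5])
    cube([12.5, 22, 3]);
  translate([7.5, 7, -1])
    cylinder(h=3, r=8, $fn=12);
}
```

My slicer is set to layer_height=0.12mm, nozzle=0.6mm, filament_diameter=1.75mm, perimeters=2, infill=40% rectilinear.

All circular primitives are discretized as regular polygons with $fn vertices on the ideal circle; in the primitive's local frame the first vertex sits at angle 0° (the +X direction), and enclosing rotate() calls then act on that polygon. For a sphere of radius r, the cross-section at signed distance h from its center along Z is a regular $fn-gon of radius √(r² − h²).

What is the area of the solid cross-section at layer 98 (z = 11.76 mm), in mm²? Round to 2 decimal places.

At z = 11.76 mm: the r=6 sphere contributes a regular 12-gon of circumradius √(6²−5.76²) = 1.680 (area = (12/2)·1.680²·sin(360°/12) = 8.47 mm²); the cube at (4.5, 9.5) is absent (z outside [8.5, 11.5]); the cylinder at (7.5, 7) is not intersected at this z (z outside [-1, 2]); After the difference (first − rest): none of the subtracted shapes is present at this height, so the r=6 sphere is unchanged — area = 8.47 mm². Overall, the cross-section is a single solid region. Net area = 8.47 mm².

8.47 mm²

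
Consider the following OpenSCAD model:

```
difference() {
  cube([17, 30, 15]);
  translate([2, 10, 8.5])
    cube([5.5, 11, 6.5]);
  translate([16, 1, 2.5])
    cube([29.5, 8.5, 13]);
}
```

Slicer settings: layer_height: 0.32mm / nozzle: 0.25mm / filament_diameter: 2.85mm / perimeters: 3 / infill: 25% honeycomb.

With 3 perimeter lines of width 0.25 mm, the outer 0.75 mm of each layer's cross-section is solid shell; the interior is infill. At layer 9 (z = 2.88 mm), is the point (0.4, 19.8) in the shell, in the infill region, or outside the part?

shell

At z = 2.88 mm: the 17×30 cube contributes its full rectangle; the cube at (2, 10) is not intersected at this z (z outside [8.5, 15]); the cube at (16, 1) is present — its section is the full 29.5×8.5 rectangle; Taking the first minus the rest: starting from the 17×30 cube, the 29.5×8.5 cube at (16, 1) partially overlaps it — only the 8.50 mm² overlap (of its 250.75 mm²) is removed, clipping the outline — 1 connected region. Overall, the cross-section is a single solid region. The nearest boundary edge runs (0.00, 0.00)→(0.00, 30.00); distance from the point to it = 0.40 mm. The point is inside the cross-section, 0.40 mm from the nearest boundary — within the 0.75 mm shell band (3 × 0.25).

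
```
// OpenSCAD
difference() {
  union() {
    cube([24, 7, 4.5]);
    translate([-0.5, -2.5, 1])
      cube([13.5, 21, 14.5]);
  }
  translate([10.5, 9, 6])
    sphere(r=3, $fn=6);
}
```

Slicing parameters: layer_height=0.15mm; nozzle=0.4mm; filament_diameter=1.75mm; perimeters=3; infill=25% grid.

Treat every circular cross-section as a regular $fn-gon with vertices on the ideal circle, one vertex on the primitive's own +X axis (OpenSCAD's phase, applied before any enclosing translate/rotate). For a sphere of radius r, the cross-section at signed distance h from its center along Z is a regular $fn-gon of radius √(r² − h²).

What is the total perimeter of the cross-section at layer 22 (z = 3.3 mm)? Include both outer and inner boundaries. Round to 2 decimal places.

98.85 mm

At z = 3.3 mm: the cube (footprint 24×7) is included at this height (perimeter 62.00 mm); the cube at (-0.5, -2.5) is present — its section is the full 13.5×21 rectangle (perimeter 69.00 mm); Merging all regions: the regions partially overlap (shared area 91.00 mm²), so the edge portions inside another operand are dropped and the merged outline is re-measured after clipping — boundary = 91.00 mm; the r=3 sphere at (10.5, 9) contributes a regular 6-gon of circumradius √(3²−2.7²) = 1.308 (perimeter = 2·6·1.308·sin(180°/6) = 7.85 mm); Subtracting the remaining from the first: starting from that combined region, the r=3 sphere at (10.5, 9) lies wholly inside it (removes its full 4.44 mm² and its 7.85 mm outline becomes a hole wall) — boundary (outer + 1 inner loop) = 98.85 mm. Overall, the cross-section is one region with 1 hole. Total boundary length (outer + inner) = 98.85 mm.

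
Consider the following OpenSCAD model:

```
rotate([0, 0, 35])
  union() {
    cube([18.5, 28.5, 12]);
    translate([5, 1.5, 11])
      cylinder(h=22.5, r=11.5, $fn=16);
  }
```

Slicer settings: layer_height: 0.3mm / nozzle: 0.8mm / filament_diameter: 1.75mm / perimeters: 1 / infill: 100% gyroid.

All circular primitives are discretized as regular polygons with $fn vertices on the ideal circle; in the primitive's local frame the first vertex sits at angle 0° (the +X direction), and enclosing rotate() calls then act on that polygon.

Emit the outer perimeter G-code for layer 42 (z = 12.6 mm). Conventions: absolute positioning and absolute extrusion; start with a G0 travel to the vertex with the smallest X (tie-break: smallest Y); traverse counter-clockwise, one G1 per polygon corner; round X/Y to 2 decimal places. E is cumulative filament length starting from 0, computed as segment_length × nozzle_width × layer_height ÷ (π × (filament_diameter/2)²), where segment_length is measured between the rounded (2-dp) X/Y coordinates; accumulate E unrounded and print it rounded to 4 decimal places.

At z = 12.6 mm: the cube is absent (z outside [0, 12]); the r=11.5 cylinder at (5, 1.5) gives a regular 16-gon of circumradius 11.5 (constant along its height); Combining (union): only the r=11.5 cylinder at (5, 1.5) is present, so the union is just that shape — 1 connected region; (whole slice rotated 35° about Z — lengths, areas and connectivity unchanged). The outline is a single polygon with 16 vertices. Extrusion per mm of travel: 0.8 × 0.3 / (π × 0.875²) = 0.099780. Accumulating E over each segment gives final E = 7.1626.

G0 X-8.09 Y6.09 Z12.60
G1 X-7.99 Y1.61 E0.4471
G1 X-6.18 Y-2.50 E0.8952
G1 X-2.94 Y-5.60 E1.3427
G1 X1.24 Y-7.23 E1.7903
G1 X5.72 Y-7.13 E2.2375
G1 X9.83 Y-5.32 E2.6856
G1 X12.93 Y-2.08 E3.1330
G1 X14.56 Y2.10 E3.5807
G1 X14.46 Y6.59 E4.0288
G1 X12.66 Y10.69 E4.4756
G1 X9.41 Y13.80 E4.9244
G1 X5.23 Y15.42 E5.3717
G1 X0.75 Y15.32 E5.8189
G1 X-3.36 Y13.52 E6.2666
G1 X-6.46 Y10.28 E6.7140
G1 X-8.09 Y6.09 E7.1626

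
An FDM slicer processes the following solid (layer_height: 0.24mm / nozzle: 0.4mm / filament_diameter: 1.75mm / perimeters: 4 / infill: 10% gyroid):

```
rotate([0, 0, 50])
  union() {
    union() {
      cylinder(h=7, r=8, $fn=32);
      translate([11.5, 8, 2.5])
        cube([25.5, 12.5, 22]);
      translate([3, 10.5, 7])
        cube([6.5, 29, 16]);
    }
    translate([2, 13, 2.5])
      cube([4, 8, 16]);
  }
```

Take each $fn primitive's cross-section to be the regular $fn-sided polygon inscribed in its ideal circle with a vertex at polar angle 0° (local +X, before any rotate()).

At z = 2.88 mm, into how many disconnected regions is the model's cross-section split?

3

At z = 2.88 mm: the r=8 cylinder contributes a regular 32-gon of circumradius 8; the cube at (11.5, 8) is present — its section is the full 25.5×12.5 rectangle; the cube at (3, 10.5) is absent (z outside [7, 23]); Merging all regions: the 2 present regions are separate (no shared area or edge), so areas and boundary lengths simply add and each stays a separate island — 2 connected regions; the 4×8 cube at (2, 13) contributes its full rectangle; Merging all regions: the 2 present regions are separate (no shared area or edge), so areas and boundary lengths simply add and each stays a separate island — 3 connected regions; (rotated 50° about Z; rotation is an isometry so areas/perimeters/island counts are preserved). The result has 3 disconnected regions.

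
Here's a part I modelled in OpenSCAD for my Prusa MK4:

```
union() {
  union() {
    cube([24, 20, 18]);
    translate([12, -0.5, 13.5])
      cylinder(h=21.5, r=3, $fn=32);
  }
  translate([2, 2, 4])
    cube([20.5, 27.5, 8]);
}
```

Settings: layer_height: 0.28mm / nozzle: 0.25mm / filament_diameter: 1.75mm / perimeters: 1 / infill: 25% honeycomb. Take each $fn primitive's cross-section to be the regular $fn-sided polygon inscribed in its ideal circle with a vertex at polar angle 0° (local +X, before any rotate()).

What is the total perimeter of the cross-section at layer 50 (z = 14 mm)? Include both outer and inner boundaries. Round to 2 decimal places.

At z = 14 mm: the cube (footprint 24×20) is included at this height (perimeter 88.00 mm); the r=3 cylinder at (12, -0.5) contributes a regular 32-gon of circumradius 3 (perimeter = 2·32·3.000·sin(180°/32) = 18.82 mm); Taking the union: the regions partially overlap (shared area 11.07 mm²), so the edge portions inside another operand are dropped and the merged outline is re-measured after clipping — boundary = 92.51 mm; the cube at (2, 2) is absent (z outside [4, 12]); Combining (union): only the result so far is present, so the union is just that shape — boundary = 92.51 mm. Overall, the cross-section is a single solid region. Total boundary length (outer) = 92.51 mm.

92.51 mm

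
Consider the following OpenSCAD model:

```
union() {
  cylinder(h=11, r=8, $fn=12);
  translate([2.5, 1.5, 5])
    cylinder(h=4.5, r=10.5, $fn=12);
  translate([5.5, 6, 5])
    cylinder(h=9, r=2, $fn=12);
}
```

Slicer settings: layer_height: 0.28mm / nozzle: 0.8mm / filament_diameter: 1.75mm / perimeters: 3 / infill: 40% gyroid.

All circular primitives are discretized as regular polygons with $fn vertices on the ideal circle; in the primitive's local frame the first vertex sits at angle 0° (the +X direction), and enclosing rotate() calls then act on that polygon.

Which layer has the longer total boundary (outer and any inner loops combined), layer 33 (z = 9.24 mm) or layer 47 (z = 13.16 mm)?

Layer 33 (z = 9.24): the r=8 cylinder contributes a regular 12-gon of circumradius 8 (perimeter = 2·12·8.000·sin(180°/12) = 49.69 mm); the cylinder at (2.5, 1.5): section is a regular 12-gon, circumradius r=10.5 (perimeter = 2·12·10.500·sin(180°/12) = 65.22 mm); the cylinder at (5.5, 6): section is a regular 12-gon, circumradius r=2 (perimeter = 2·12·2.000·sin(180°/12) = 12.42 mm); Merging all regions: the regions partially overlap (shared area 200.44 mm²), so the edge portions inside another operand are dropped and the merged outline is re-measured after clipping — boundary = 65.65 mm. So its perimeter = 65.65 mm. Layer 47 (z = 13.16): the cylinder does not reach this height (z outside [0, 11]); the cylinder at (2.5, 1.5) is absent (z outside [5, 9.5]); the cylinder at (5.5, 6): section is a regular 12-gon, circumradius r=2 (perimeter = 2·12·2.000·sin(180°/12) = 12.42 mm); Combining (union): only the r=2 cylinder at (5.5, 6) is present, so the union is just that shape — boundary = 12.42 mm. So its perimeter = 12.42 mm. Layer 33 is larger (65.65 vs 12.42 mm).

layer 33 (z = 9.24 mm)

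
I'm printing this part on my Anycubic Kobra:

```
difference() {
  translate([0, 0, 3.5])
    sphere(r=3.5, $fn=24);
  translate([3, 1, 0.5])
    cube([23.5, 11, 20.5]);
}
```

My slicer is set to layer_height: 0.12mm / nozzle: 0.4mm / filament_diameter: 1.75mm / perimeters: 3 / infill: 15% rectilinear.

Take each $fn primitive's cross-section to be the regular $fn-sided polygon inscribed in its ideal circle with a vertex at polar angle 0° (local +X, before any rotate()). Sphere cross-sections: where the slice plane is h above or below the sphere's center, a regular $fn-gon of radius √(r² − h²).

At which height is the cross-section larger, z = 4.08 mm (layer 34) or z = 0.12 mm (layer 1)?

Layer 34 (z = 4.08): the r=3.5 sphere slices to a regular 24-gon of circumradius 3.452 (√(r²−h²) with h=0.58 from center) (area = (24/2)·3.452²·sin(360°/24) = 37.00 mm²); the cube at (3, 1) is present — its section is the full 23.5×11 rectangle (area 258.50 mm²); After the difference (first − rest): starting from the r=3.5 sphere (37.00 mm²), the 23.5×11 cube at (3, 1) partially overlaps it — only the 0.10 mm² overlap (of its 258.50 mm²) is removed, clipping the outline — area = 36.90 mm². So its area = 36.90 mm². Layer 1 (z = 0.12): the sphere: section is a regular 24-gon, circumradius = √(r²−h²) = √(3.5²−3.38²) = 0.909 (area = (24/2)·0.909²·sin(360°/24) = 2.56 mm²); the cube at (3, 1) is not intersected at this z (z outside [0.5, 21]); Subtracting the remaining from the first: none of the subtracted shapes is present at this height, so the r=3.5 sphere is unchanged — area = 2.56 mm². So its area = 2.56 mm². Layer 34 is larger (36.90 vs 2.56 mm²).

layer 34 (z = 4.08 mm)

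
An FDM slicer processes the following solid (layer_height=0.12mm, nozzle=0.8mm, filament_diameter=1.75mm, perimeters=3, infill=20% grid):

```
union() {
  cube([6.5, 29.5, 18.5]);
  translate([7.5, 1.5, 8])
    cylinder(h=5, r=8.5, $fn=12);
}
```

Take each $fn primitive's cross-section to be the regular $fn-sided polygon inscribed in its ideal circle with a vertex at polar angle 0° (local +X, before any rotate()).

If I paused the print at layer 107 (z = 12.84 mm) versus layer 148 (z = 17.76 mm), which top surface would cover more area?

Layer 107 (z = 12.84): the 6.5×29.5 cube contributes its full rectangle (area 191.75 mm²); the cylinder at (7.5, 1.5): section is a regular 12-gon, circumradius r=8.5 (area = (12/2)·8.500²·sin(360°/12) = 216.75 mm²); Taking the union: the regions partially overlap — summed areas 408.50 mm² minus the doubly-counted overlap 53.71 mm² gives 354.79 mm² — area = 354.79 mm². So its area = 354.79 mm². Layer 148 (z = 17.76): the cube is present — its section is the full 6.5×29.5 rectangle (area 191.75 mm²); the cylinder at (7.5, 1.5) does not reach this height (z outside [8, 13]); Combining (union): only the 6.5×29.5 cube is present, so the union is just that shape — area = 191.75 mm². So its area = 191.75 mm². Layer 107 is larger (354.79 vs 191.75 mm²).

layer 107 (z = 12.84 mm)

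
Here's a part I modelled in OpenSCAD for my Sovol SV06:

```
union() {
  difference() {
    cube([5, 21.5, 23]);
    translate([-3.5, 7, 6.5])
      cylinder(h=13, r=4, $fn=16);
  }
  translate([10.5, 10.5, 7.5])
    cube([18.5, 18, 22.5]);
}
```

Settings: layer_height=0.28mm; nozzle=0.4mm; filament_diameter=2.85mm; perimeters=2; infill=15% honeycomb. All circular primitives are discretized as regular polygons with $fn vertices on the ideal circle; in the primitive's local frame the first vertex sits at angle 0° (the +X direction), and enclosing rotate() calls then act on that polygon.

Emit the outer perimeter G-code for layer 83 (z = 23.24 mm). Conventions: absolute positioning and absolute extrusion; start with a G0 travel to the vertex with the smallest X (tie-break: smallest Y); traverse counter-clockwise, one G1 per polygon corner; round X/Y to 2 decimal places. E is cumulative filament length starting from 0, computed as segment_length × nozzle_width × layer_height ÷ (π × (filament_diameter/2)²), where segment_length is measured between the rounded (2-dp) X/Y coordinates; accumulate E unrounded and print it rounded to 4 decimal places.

G0 X10.50 Y10.50 Z23.24
G1 X29.00 Y10.50 E0.3248
G1 X29.00 Y28.50 E0.6408
G1 X10.50 Y28.50 E0.9656
G1 X10.50 Y10.50 E1.2816

At z = 23.24 mm: the cube does not reach this height (z outside [0, 23]); the cylinder at (-3.5, 7) is not intersected at this z (z outside [6.5, 19.5]); After the difference (first − rest): the first operand is absent here, so nothing remains; the cube at (10.5, 10.5) is present — its section is the full 18.5×18 rectangle; Merging all regions: only the 18.5×18 cube at (10.5, 10.5) is present, so the union is just that shape — 1 connected region. The outline is a single polygon with 4 vertices. Extrusion per mm of travel: 0.4 × 0.28 / (π × 1.425²) = 0.017557. Accumulating E over each segment gives final E = 1.2816.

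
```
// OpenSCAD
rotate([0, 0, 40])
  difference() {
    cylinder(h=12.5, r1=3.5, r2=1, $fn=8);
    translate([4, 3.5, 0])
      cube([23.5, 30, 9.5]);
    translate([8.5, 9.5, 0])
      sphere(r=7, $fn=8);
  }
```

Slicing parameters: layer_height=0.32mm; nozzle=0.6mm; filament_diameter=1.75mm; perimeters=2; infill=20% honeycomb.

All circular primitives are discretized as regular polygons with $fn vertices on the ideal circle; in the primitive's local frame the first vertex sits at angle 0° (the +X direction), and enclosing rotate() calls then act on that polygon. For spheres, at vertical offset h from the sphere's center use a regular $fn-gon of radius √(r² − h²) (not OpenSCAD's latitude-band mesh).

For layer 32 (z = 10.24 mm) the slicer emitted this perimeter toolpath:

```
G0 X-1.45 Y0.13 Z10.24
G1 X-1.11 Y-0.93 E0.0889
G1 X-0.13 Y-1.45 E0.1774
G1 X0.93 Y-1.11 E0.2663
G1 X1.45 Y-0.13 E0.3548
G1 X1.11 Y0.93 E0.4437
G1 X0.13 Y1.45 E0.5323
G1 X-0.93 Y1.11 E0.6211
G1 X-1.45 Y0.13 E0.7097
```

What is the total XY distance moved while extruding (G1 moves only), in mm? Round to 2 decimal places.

8.89 mm

Sum the Euclidean lengths of each G1 segment: total = 8.89 mm.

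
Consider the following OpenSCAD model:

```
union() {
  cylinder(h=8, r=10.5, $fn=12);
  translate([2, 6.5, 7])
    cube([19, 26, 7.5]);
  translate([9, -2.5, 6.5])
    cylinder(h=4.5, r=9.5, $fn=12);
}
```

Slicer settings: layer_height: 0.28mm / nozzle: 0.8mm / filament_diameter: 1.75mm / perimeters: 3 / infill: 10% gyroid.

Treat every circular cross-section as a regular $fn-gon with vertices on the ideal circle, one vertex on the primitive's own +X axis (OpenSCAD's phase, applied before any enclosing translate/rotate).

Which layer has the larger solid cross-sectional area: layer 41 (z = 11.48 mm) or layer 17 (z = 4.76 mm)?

Layer 41 (z = 11.48): the cylinder is absent (z outside [0, 8]); the cube at (2, 6.5) (footprint 19×26) is included at this height (area 494.00 mm²); the cylinder at (9, -2.5) is absent (z outside [6.5, 11]); Merging all regions: only the 19×26 cube at (2, 6.5) is present, so the union is just that shape — area = 494.00 mm². So its area = 494.00 mm². Layer 17 (z = 4.76): the r=10.5 cylinder gives a regular 12-gon of circumradius 10.5 (constant along its height) (area = (12/2)·10.500²·sin(360°/12) = 330.75 mm²); the cube at (2, 6.5) is not intersected at this z (z outside [7, 14.5]); the cylinder at (9, -2.5) is absent (z outside [6.5, 11]); Combining (union): only the r=10.5 cylinder is present, so the union is just that shape — area = 330.75 mm². So its area = 330.75 mm². Layer 41 is larger (494.00 vs 330.75 mm²).

layer 41 (z = 11.48 mm)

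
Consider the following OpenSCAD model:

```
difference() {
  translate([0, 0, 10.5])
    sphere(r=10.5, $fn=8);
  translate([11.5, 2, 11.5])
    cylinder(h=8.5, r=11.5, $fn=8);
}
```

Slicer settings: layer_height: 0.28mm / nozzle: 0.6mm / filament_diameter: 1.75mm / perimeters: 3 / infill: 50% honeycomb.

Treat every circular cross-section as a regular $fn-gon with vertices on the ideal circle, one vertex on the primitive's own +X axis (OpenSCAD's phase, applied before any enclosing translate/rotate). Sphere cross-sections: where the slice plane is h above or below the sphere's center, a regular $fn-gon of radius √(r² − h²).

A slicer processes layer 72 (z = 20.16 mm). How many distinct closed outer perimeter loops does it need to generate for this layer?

At z = 20.16 mm: the sphere: section is a regular 8-gon, circumradius = √(r²−h²) = √(10.5²−9.66²) = 4.115; the cylinder at (11.5, 2) is not intersected at this z (z outside [11.5, 20]); After the difference (first − rest): none of the subtracted shapes is present at this height, so the r=10.5 sphere is unchanged — 1 connected region. The result has 1 disconnected region.

1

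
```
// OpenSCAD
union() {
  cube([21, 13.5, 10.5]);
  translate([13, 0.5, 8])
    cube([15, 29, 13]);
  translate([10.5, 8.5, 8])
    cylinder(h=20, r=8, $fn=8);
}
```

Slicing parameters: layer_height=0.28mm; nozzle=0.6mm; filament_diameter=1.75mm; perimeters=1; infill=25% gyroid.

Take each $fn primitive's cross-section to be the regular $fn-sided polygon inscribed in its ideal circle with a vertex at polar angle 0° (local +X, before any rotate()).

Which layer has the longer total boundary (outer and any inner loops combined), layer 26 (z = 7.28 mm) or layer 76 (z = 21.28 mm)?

Layer 26 (z = 7.28): the cube (footprint 21×13.5) is included at this height (perimeter 69.00 mm); the cube at (13, 0.5) does not reach this height (z outside [8, 21]); the cylinder at (10.5, 8.5) is not intersected at this z (z outside [8, 28]); Combining (union): only the 21×13.5 cube is present, so the union is just that shape — boundary = 69.00 mm. So its perimeter = 69.00 mm. Layer 76 (z = 21.28): the cube is absent (z outside [0, 10.5]); the cube at (13, 0.5) is not intersected at this z (z outside [8, 21]); the cylinder at (10.5, 8.5): section is a regular 8-gon, circumradius r=8 (perimeter = 2·8·8.000·sin(180°/8) = 48.98 mm); Combining (union): only the r=8 cylinder at (10.5, 8.5) is present, so the union is just that shape — boundary = 48.98 mm. So its perimeter = 48.98 mm. Layer 26 is larger (69.00 vs 48.98 mm).

layer 26 (z = 7.28 mm)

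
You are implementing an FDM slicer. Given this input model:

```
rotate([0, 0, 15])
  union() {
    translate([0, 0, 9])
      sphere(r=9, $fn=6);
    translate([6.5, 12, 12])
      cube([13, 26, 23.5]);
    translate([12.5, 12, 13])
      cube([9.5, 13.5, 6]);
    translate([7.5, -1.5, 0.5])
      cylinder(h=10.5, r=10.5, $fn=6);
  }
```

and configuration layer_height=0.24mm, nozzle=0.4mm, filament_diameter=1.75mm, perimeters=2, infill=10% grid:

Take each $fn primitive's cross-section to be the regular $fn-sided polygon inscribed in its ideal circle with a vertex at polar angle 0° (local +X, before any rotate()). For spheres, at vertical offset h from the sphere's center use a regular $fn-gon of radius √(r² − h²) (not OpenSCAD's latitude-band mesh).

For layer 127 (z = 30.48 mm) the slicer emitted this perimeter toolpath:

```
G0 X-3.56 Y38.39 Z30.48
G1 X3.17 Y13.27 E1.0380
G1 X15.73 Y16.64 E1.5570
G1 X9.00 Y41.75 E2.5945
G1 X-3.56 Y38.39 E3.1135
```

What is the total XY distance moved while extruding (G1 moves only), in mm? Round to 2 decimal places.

Sum the Euclidean lengths of each G1 segment: total = 78.01 mm.

78.01 mm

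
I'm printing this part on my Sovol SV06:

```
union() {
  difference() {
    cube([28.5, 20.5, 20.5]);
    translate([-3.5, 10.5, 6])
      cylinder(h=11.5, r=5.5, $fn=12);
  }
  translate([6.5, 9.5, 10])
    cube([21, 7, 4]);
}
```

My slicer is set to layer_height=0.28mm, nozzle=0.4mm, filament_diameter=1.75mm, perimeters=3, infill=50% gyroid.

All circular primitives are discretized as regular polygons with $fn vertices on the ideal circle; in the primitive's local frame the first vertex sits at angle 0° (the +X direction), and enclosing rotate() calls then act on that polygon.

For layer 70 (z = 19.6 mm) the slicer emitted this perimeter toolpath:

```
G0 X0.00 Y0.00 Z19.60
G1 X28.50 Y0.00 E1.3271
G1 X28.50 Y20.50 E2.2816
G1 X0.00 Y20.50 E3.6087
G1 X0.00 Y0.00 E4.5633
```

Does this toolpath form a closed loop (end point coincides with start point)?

yes

Start point (G0): (0.00, 0.00). End point (last G1): the path returns to the start — closed.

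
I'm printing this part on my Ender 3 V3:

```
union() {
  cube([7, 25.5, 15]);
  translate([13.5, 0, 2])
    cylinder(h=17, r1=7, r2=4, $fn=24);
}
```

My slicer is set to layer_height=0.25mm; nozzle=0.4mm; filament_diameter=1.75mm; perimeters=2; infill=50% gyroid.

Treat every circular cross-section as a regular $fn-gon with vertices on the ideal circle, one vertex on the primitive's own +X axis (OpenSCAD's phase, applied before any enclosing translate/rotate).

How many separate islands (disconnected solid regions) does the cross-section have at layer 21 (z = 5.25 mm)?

At z = 5.25 mm: the 7×25.5 cube contributes its full rectangle; the cone at (13.5, 0) contributes a regular 24-gon of circumradius 6.426 (interpolated between r1=7 and r2=4 at t=0.191); Merging all regions: the 2 present regions are separate (no shared area or edge), so areas and boundary lengths simply add and each stays a separate island — 2 connected regions. Overall, the cross-section has 2 separate islands. Island count = 2.

2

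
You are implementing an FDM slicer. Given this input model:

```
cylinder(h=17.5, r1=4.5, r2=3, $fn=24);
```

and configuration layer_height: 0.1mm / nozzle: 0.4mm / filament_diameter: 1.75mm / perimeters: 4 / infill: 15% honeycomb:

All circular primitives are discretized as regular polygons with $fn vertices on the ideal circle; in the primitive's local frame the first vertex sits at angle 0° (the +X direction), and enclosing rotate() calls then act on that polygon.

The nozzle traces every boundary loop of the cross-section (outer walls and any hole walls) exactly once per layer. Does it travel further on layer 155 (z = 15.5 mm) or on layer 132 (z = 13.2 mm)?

layer 132 (z = 13.2 mm)

Layer 155 (z = 15.5): the cone: at t=0.886 of its height the radius interpolates to r₁+(r₂−r₁)t = 3.171, giving a regular 24-gon of that circumradius (perimeter = 2·24·3.171·sin(180°/24) = 19.87 mm). So its perimeter = 19.87 mm. Layer 132 (z = 13.2): the cone contributes a regular 24-gon of circumradius 3.369 (interpolated between r1=4.5 and r2=3 at t=0.754) (perimeter = 2·24·3.369·sin(180°/24) = 21.10 mm). So its perimeter = 21.10 mm. Layer 132 is larger (21.10 vs 19.87 mm).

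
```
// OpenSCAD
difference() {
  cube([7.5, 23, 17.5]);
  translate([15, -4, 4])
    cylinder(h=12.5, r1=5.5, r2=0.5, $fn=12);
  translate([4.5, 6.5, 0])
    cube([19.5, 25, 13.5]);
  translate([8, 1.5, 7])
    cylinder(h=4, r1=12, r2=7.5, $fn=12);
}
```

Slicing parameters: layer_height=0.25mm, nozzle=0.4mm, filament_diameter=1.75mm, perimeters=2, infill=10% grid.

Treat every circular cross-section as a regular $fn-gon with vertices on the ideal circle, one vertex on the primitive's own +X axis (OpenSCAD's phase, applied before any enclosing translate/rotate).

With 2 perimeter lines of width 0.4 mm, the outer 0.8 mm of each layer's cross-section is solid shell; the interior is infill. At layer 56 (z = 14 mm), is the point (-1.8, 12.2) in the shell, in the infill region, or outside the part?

At z = 14 mm: the cube is present — its section is the full 7.5×23 rectangle; the cone at (15, -4) contributes a regular 12-gon of circumradius 1.500 (interpolated between r1=5.5 and r2=0.5 at t=0.800); the cube at (4.5, 6.5) does not reach this height (z outside [0, 13.5]); the cone at (8, 1.5) is absent (z outside [7, 11]); Taking the first minus the rest: starting from the 7.5×23 cube, the cone at (15, -4) misses the remaining region (no effect) — 1 connected region. Overall, the cross-section is a single solid region. The nearest boundary edge runs (0.00, 0.00)→(0.00, 23.00); distance from the point to it = 1.80 mm. The point is not inside any of the regions above, so it lies outside the cross-section (1.80 mm from the nearest boundary).

outside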